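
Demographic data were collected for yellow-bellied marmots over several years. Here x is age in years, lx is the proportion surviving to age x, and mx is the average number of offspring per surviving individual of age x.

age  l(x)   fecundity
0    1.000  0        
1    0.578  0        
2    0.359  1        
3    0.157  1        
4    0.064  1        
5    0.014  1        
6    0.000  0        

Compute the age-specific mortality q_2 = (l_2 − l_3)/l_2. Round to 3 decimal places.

q_2 = (l_2 − l_3) / l_2 = (0.359 − 0.157) / 0.359
     = 0.202 / 0.359 = 0.562674… → 0.563

0.563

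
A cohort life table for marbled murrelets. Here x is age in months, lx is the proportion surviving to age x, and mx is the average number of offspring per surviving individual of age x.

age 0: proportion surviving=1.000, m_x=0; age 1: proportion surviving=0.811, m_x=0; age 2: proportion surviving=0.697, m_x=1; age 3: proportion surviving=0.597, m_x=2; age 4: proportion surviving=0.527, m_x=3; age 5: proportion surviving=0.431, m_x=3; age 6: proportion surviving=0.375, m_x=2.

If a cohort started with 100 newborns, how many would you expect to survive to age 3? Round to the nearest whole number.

60

Expected survivors = N0 · l_3 = 100 × 0.597 = 59.7 → 60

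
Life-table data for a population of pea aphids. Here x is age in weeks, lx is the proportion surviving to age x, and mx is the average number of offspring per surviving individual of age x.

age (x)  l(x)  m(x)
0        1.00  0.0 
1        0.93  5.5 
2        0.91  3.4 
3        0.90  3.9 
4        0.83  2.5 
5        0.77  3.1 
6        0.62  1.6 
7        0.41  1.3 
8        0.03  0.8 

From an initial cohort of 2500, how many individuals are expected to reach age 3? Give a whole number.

Expected survivors = N0 · l_3 = 2500 × 0.90 = 2250 → 2250

2250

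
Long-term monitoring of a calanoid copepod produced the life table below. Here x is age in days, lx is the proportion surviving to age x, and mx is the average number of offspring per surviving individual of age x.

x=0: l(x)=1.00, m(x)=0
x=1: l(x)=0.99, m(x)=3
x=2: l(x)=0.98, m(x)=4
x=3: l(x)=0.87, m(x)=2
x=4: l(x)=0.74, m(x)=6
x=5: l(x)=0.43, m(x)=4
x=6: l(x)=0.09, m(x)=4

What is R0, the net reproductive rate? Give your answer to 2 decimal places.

lx·mx by age: 0, 2.97, 3.92, 1.74, 4.44, 1.72, 0.36
R0 = Σ lx·mx = 15.15 → 15.15

15.15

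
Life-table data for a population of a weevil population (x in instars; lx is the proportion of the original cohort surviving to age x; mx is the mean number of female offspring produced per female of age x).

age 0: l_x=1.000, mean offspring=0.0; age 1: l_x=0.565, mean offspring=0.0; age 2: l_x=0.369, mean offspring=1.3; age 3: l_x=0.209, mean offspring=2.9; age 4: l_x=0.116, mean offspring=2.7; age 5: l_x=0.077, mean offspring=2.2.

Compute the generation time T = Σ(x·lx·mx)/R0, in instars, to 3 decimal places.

3.110

lx·mx: 0, 0, 0.4797, 0.6061, 0.3132, 0.1694 → R0 = 1.5684
x·lx·mx: 0, 0, 0.9594, 1.8183, 1.2528, 0.847 → Σ = 4.8775
T = 4.8775 / 1.5684 = 3.109857… → 3.110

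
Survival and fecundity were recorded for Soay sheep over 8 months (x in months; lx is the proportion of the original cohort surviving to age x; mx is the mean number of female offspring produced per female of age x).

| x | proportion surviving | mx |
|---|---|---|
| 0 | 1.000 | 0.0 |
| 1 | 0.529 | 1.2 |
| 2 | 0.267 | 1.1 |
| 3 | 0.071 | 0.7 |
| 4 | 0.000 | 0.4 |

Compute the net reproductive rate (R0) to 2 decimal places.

lx·mx by age: 0, 0.6348, 0.2937, 0.0497, 0
R0 = Σ lx·mx = 0.9782 → 0.98

0.98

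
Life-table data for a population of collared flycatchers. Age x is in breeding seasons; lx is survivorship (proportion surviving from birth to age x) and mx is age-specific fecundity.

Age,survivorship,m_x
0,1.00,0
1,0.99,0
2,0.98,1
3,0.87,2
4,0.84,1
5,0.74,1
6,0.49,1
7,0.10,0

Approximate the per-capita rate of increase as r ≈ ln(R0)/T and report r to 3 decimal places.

R0 = Σ lx·mx = 0 + 0 + 0.98 + 1.74 + 0.84 + 0.74 + 0.49 + 0 = 4.79
Σ x·lx·mx = 17.18; T = 17.18/4.79 = 3.58664…
r ≈ ln(R0)/T = ln(4.79)/3.58664… = 0.43677… → 0.437

0.437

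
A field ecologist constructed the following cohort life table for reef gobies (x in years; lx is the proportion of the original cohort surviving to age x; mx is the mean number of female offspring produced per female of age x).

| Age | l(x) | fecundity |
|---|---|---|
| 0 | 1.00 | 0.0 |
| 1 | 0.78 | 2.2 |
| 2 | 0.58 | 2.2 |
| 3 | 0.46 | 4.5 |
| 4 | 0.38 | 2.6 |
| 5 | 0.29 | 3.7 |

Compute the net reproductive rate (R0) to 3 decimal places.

7.123

lx·mx by age: 0, 1.716, 1.276, 2.07, 0.988, 1.073
R0 = Σ lx·mx = 7.123 → 7.123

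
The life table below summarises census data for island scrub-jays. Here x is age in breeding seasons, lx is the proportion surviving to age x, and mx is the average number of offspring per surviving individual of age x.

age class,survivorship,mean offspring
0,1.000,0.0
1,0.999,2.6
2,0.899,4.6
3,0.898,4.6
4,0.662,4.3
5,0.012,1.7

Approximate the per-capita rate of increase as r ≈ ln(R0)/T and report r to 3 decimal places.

R0 = Σ lx·mx = 0 + 2.5974 + 4.1354 + 4.1308 + 2.8466 + 0.0204 = 13.7306
Σ x·lx·mx = 34.749; T = 34.749/13.7306 = 2.53077…
r ≈ ln(R0)/T = ln(13.7306)/2.53077… = 1.03511… → 1.035

1.035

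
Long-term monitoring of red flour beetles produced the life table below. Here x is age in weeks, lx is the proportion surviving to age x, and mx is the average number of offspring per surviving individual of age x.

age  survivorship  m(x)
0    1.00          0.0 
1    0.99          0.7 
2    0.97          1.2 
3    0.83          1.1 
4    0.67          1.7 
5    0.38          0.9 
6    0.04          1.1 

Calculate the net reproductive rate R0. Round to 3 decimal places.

4.295

lx·mx by age: 0, 0.693, 1.164, 0.913, 1.139, 0.342, 0.044
R0 = Σ lx·mx = 4.295 → 4.295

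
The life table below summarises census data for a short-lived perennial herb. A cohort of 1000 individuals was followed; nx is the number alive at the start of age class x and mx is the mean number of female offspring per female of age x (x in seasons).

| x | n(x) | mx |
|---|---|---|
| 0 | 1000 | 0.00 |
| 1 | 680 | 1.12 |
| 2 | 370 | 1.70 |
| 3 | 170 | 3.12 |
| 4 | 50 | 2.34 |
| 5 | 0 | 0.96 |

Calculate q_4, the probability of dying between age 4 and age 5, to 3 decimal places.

lx = nx/n0 = nx/1000: 1, 0.68, 0.37, 0.17, 0.05, 0
q_4 = (l_4 − l_5) / l_4 = (0.05 − 0) / 0.05
     = 0.05 / 0.05 = 1 → 1.000

1.000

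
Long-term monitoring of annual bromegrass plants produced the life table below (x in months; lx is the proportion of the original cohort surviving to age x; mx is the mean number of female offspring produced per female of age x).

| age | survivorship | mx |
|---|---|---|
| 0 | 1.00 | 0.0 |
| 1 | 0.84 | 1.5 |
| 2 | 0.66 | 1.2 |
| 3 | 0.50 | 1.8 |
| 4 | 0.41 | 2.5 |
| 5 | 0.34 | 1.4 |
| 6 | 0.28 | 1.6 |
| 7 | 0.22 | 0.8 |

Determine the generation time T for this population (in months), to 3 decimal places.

lx·mx: 0, 1.26, 0.792, 0.9, 1.025, 0.476, 0.448, 0.176 → R0 = 5.077
x·lx·mx: 0, 1.26, 1.584, 2.7, 4.1, 2.38, 2.688, 1.232 → Σ = 15.944
T = 15.944 / 5.077 = 3.140437… → 3.140

3.140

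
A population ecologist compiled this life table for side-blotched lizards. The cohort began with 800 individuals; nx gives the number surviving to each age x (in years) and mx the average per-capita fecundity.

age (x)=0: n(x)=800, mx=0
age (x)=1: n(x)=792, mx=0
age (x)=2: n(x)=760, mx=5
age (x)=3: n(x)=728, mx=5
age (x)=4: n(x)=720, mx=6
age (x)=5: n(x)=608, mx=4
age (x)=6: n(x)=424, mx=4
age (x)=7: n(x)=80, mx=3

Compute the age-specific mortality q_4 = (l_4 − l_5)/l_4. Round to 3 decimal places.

lx = nx/n0 = nx/800: 1, 0.99, 0.95, 0.91, 0.9, 0.76, 0.53, 0.1
q_4 = (l_4 − l_5) / l_4 = (0.9 − 0.76) / 0.9
     = 0.14 / 0.9 = 0.155556… → 0.156

0.156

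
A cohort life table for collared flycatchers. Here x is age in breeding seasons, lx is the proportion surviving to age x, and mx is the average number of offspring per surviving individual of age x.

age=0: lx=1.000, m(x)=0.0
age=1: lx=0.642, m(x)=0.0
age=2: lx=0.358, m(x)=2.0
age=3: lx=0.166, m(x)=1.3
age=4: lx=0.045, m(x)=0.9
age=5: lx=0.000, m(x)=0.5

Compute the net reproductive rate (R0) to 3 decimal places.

0.972

lx·mx by age: 0, 0, 0.716, 0.2158, 0.0405, 0
R0 = Σ lx·mx = 0.9723 → 0.972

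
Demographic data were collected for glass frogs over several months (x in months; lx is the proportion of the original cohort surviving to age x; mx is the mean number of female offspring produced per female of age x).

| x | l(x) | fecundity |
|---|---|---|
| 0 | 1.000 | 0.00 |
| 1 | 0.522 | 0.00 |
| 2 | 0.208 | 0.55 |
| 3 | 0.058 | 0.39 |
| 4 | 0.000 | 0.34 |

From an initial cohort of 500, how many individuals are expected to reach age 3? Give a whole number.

29

Expected survivors = N0 · l_3 = 500 × 0.058 = 29 → 29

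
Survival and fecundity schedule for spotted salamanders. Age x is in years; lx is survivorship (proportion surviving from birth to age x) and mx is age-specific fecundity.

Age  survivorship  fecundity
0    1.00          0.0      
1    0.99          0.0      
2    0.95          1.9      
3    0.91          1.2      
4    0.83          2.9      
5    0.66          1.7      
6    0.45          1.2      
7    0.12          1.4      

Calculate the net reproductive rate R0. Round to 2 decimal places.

lx·mx by age: 0, 0, 1.805, 1.092, 2.407, 1.122, 0.54, 0.168
R0 = Σ lx·mx = 7.134 → 7.13

7.13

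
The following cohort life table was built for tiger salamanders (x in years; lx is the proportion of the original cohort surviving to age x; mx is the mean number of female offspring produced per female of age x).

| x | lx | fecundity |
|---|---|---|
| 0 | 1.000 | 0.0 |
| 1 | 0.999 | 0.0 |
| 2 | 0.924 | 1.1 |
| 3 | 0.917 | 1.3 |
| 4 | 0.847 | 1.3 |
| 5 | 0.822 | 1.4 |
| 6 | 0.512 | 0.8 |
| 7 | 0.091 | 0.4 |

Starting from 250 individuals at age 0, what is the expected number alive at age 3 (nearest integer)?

Expected survivors = N0 · l_3 = 250 × 0.917 = 229.25 → 229

229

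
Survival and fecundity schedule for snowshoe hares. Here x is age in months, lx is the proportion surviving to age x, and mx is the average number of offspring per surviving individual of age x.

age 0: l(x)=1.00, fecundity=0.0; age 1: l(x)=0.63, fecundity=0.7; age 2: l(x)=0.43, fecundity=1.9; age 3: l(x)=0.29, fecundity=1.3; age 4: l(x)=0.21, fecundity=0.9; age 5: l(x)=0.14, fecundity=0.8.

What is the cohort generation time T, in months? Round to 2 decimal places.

lx·mx: 0, 0.441, 0.817, 0.377, 0.189, 0.112 → R0 = 1.936
x·lx·mx: 0, 0.441, 1.634, 1.131, 0.756, 0.56 → Σ = 4.522
T = 4.522 / 1.936 = 2.335744… → 2.34

2.34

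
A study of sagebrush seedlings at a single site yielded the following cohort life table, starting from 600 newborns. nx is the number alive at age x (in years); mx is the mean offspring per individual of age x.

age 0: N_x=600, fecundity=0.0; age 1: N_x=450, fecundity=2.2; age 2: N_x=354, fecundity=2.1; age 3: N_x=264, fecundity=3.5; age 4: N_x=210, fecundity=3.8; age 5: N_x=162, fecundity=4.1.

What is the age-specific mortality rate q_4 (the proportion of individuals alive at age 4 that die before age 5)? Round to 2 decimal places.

0.23

lx = nx/n0 = nx/600: 1, 0.75, 0.59, 0.44, 0.35, 0.27
q_4 = (l_4 − l_5) / l_4 = (0.35 − 0.27) / 0.35
     = 0.08 / 0.35 = 0.228571… → 0.23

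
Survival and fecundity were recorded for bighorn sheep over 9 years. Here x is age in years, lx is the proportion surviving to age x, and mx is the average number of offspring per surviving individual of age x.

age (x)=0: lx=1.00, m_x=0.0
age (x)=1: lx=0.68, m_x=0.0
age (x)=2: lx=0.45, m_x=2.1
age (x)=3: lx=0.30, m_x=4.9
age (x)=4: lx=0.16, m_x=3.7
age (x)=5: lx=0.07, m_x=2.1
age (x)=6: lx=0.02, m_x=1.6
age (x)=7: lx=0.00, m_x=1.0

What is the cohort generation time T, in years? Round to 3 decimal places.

lx·mx: 0, 0, 0.945, 1.47, 0.592, 0.147, 0.032, 0 → R0 = 3.186
x·lx·mx: 0, 0, 1.89, 4.41, 2.368, 0.735, 0.192, 0 → Σ = 9.595
T = 9.595 / 3.186 = 3.011613… → 3.012

3.012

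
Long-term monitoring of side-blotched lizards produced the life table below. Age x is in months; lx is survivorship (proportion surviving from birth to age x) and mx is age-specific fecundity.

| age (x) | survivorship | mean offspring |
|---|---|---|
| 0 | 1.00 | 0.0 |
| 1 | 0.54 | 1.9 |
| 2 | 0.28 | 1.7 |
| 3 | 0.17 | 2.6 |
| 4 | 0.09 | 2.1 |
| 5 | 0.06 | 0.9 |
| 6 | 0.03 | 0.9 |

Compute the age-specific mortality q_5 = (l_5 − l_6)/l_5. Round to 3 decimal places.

0.500

q_5 = (l_5 − l_6) / l_5 = (0.06 − 0.03) / 0.06
     = 0.03 / 0.06 = 0.5 → 0.500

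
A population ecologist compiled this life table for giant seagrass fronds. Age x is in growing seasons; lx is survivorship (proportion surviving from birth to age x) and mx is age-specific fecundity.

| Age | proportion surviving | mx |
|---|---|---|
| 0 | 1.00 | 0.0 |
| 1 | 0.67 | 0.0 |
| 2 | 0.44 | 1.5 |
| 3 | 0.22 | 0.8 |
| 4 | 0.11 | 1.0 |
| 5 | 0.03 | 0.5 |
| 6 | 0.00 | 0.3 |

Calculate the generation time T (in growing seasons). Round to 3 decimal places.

2.459

lx·mx: 0, 0, 0.66, 0.176, 0.11, 0.015, 0 → R0 = 0.961
x·lx·mx: 0, 0, 1.32, 0.528, 0.44, 0.075, 0 → Σ = 2.363
T = 2.363 / 0.961 = 2.458897… → 2.459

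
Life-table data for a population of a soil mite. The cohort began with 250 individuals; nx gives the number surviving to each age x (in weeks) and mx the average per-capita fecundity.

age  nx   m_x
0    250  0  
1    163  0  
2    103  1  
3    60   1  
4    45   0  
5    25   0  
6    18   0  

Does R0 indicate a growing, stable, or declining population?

lx = nx/n0 = nx/250: 1, 0.652, 0.412, 0.24, 0.18, 0.1, 0.072
R0 = Σ lx·mx = 0 + 0 + 0.412 + 0.24 + 0 + 0 + 0 = 0.652
R0 < 1, so the population is declining.

declining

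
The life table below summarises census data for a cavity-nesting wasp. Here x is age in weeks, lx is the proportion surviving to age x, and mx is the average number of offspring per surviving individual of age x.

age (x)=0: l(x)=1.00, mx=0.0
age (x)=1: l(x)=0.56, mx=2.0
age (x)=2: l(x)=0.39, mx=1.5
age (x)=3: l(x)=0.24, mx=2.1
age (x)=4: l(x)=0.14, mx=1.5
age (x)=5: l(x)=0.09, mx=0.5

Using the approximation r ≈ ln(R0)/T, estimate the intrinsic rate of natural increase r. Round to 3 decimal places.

0.457

R0 = Σ lx·mx = 0 + 1.12 + 0.585 + 0.504 + 0.21 + 0.045 = 2.464
Σ x·lx·mx = 4.867; T = 4.867/2.464 = 1.97524…
r ≈ ln(R0)/T = ln(2.464)/1.97524… = 0.45654… → 0.457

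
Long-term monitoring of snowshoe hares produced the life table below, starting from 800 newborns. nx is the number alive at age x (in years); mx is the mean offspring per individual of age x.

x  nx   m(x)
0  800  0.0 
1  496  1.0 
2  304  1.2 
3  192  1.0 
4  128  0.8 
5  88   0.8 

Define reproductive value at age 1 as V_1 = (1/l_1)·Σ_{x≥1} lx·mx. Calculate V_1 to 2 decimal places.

lx = nx/n0 = nx/800: 1, 0.62, 0.38, 0.24, 0.16, 0.11
lx·mx for x ≥ 1: 0.62, 0.456, 0.24, 0.128, 0.088 → sum = 1.532
V_1 = 1.532 / l_1 = 1.532 / 0.62 = 2.470968… → 2.47

2.47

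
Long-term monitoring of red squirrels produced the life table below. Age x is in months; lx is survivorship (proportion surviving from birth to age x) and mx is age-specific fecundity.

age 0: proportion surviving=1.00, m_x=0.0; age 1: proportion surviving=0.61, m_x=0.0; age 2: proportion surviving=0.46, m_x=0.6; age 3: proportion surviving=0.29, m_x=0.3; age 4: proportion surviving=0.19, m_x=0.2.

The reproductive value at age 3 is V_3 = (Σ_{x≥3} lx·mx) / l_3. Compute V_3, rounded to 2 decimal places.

0.43

lx·mx for x ≥ 3: 0.087, 0.038 → sum = 0.125
V_3 = 0.125 / l_3 = 0.125 / 0.29 = 0.431034… → 0.43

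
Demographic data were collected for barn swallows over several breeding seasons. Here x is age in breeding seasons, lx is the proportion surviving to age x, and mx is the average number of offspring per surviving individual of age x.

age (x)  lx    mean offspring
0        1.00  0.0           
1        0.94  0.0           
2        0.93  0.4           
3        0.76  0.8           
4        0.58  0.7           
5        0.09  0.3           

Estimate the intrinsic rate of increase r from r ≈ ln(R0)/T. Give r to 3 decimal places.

R0 = Σ lx·mx = 0 + 0 + 0.372 + 0.608 + 0.406 + 0.027 = 1.413
Σ x·lx·mx = 4.327; T = 4.327/1.413 = 3.06228…
r ≈ ln(R0)/T = ln(1.413)/3.06228… = 0.11289… → 0.113

0.113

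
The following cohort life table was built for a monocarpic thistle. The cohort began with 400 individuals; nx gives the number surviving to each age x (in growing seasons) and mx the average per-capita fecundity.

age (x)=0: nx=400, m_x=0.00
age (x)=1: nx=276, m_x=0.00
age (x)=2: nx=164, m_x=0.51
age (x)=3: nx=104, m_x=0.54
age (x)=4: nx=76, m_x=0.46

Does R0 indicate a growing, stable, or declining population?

lx = nx/n0 = nx/400: 1, 0.69, 0.41, 0.26, 0.19
R0 = Σ lx·mx = 0 + 0 + 0.2091 + 0.1404 + 0.0874 = 0.4369
R0 < 1, so the population is declining.

declining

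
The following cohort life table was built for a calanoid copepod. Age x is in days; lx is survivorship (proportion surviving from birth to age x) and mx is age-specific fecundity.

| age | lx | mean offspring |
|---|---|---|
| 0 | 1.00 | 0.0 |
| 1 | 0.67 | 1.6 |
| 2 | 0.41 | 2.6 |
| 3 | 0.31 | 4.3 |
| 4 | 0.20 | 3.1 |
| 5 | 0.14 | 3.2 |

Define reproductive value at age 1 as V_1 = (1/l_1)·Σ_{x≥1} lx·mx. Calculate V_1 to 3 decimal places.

6.775

lx·mx for x ≥ 1: 1.072, 1.066, 1.333, 0.62, 0.448 → sum = 4.539
V_1 = 4.539 / l_1 = 4.539 / 0.67 = 6.774627… → 6.775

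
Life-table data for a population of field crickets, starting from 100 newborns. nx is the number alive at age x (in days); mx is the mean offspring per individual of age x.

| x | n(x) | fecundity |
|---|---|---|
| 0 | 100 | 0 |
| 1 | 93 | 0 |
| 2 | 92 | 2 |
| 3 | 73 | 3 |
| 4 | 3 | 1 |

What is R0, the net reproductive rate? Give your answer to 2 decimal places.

4.06

lx = nx/n0 = nx/100: 1, 0.93, 0.92, 0.73, 0.03
lx·mx by age: 0, 0, 1.84, 2.19, 0.03
R0 = Σ lx·mx = 4.06 → 4.06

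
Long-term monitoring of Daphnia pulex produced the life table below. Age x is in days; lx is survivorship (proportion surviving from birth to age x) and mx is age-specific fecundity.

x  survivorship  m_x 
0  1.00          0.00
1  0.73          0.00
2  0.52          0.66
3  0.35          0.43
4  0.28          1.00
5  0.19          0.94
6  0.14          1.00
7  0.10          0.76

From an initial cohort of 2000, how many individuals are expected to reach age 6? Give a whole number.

Expected survivors = N0 · l_6 = 2000 × 0.14 = 280 → 280

280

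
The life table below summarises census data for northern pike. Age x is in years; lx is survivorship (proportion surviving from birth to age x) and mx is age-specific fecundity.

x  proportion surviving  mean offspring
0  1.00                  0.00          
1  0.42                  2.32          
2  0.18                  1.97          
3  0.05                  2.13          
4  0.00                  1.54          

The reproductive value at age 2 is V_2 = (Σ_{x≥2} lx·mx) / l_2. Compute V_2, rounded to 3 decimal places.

2.562

lx·mx for x ≥ 2: 0.3546, 0.1065, 0 → sum = 0.4611
V_2 = 0.4611 / l_2 = 0.4611 / 0.18 = 2.561667… → 2.562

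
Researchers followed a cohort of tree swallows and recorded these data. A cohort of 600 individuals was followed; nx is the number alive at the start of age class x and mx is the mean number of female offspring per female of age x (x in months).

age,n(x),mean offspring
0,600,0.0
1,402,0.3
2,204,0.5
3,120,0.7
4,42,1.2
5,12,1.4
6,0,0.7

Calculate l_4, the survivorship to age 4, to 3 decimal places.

0.070

l_4 = n_4/n_0 = 42/600 = 0.07 → 0.070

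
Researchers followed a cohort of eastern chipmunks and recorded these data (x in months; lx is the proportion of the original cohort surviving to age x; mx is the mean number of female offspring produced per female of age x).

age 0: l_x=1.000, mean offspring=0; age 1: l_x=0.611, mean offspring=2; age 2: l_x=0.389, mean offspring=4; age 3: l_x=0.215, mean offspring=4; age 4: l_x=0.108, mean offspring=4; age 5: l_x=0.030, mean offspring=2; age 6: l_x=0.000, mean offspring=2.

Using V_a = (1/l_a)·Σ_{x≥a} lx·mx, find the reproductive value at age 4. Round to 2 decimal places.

lx·mx for x ≥ 4: 0.432, 0.06, 0 → sum = 0.492
V_4 = 0.492 / l_4 = 0.492 / 0.108 = 4.555556… → 4.56

4.56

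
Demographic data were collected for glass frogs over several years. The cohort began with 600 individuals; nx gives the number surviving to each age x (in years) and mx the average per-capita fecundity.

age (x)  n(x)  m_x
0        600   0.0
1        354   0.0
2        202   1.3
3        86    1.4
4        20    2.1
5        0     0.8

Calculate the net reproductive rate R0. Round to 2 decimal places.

0.71

lx = nx/n0 = nx/600: 1, 0.59, 0.33667…, 0.14333…, 0.03333…, 0
lx·mx by age: 0, 0, 0.437667…, 0.200667…, 0.07…, 0
R0 = Σ lx·mx = 0.708333… → 0.71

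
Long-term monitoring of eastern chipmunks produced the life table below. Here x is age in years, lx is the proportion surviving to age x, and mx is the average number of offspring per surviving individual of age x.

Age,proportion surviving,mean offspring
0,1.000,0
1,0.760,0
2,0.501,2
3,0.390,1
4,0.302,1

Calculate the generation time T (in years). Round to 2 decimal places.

lx·mx: 0, 0, 1.002, 0.39, 0.302 → R0 = 1.694
x·lx·mx: 0, 0, 2.004, 1.17, 1.208 → Σ = 4.382
T = 4.382 / 1.694 = 2.586777… → 2.59

2.59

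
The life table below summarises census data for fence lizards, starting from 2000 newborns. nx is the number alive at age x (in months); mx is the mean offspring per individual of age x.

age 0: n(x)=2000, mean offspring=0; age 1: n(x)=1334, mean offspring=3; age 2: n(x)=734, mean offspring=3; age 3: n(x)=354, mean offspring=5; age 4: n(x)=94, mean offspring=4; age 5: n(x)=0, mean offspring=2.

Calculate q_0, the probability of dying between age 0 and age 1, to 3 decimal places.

lx = nx/n0 = nx/2000: 1, 0.667, 0.367, 0.177, 0.047, 0
q_0 = (l_0 − l_1) / l_0 = (1 − 0.667) / 1
     = 0.333 / 1 = 0.333 → 0.333

0.333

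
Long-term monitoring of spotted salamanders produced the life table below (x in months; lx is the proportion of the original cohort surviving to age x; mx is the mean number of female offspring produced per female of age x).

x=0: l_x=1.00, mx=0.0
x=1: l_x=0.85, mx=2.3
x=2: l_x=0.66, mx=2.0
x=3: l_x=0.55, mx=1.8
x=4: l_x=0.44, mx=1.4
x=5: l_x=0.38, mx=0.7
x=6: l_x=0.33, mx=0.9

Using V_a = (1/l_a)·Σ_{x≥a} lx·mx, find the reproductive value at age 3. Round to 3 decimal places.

3.944

lx·mx for x ≥ 3: 0.99, 0.616, 0.266, 0.297 → sum = 2.169
V_3 = 2.169 / l_3 = 2.169 / 0.55 = 3.943636… → 3.944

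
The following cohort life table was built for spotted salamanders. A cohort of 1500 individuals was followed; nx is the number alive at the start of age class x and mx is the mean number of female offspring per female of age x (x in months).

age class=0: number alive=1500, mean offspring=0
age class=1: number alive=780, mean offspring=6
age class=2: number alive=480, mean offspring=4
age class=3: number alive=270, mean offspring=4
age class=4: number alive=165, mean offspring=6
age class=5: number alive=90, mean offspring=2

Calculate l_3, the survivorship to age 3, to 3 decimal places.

0.180

l_3 = n_3/n_0 = 270/1500 = 0.18 → 0.180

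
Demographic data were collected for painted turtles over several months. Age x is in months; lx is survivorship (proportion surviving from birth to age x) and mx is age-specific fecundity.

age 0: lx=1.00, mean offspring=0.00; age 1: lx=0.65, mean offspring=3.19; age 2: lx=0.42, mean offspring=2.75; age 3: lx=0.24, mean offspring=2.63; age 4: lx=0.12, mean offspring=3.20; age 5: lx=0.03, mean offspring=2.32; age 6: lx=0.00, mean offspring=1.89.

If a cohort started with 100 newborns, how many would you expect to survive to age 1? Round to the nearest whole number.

65

Expected survivors = N0 · l_1 = 100 × 0.65 = 65 → 65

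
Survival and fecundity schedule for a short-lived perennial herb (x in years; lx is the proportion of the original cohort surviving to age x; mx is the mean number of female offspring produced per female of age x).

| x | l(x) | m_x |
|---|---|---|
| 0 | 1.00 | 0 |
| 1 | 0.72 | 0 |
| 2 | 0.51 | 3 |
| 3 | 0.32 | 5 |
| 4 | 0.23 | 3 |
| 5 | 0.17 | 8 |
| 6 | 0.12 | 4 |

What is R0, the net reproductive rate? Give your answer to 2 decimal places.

lx·mx by age: 0, 0, 1.53, 1.6, 0.69, 1.36, 0.48
R0 = Σ lx·mx = 5.66 → 5.66

5.66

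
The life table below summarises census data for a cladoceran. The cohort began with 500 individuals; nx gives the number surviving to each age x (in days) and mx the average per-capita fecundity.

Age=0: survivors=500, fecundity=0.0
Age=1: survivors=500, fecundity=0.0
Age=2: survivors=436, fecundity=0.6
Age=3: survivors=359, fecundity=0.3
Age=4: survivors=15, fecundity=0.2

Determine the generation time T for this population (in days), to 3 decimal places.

lx = nx/n0 = nx/500: 1, 1, 0.872, 0.718, 0.03
lx·mx: 0, 0, 0.5232, 0.2154, 0.006 → R0 = 0.7446
x·lx·mx: 0, 0, 1.0464, 0.6462, 0.024 → Σ = 1.7166
T = 1.7166 / 0.7446 = 2.305399… → 2.305

2.305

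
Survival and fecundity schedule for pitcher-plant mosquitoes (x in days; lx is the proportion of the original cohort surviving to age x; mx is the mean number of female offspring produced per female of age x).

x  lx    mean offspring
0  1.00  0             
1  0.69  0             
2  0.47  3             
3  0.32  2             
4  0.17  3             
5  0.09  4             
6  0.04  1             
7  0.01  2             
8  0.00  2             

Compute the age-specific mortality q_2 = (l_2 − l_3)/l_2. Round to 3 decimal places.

0.319

q_2 = (l_2 − l_3) / l_2 = (0.47 − 0.32) / 0.47
     = 0.15 / 0.47 = 0.319149… → 0.319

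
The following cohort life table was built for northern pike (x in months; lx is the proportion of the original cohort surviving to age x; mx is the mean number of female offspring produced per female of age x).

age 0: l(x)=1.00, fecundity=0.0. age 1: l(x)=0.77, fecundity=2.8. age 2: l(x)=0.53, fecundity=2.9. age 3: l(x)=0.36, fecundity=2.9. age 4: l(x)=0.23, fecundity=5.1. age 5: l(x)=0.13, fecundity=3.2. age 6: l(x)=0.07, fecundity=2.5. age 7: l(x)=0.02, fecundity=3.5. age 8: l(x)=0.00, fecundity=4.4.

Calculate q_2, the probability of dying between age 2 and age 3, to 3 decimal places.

0.321

q_2 = (l_2 − l_3) / l_2 = (0.53 − 0.36) / 0.53
     = 0.17 / 0.53 = 0.320755… → 0.321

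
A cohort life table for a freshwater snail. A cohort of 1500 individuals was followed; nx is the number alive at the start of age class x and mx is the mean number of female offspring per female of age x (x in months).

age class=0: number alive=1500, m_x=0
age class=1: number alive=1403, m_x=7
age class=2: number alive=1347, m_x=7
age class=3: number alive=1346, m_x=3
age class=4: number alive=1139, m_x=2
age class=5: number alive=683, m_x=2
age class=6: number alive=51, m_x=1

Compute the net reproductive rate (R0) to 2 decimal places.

lx = nx/n0 = nx/1500: 1, 0.93533…, 0.898, 0.89733…, 0.75933…, 0.45533…, 0.034
lx·mx by age: 0, 6.547333…, 6.286, 2.692…, 1.518667…, 0.910667…, 0.034
R0 = Σ lx·mx = 17.988667… → 17.99

17.99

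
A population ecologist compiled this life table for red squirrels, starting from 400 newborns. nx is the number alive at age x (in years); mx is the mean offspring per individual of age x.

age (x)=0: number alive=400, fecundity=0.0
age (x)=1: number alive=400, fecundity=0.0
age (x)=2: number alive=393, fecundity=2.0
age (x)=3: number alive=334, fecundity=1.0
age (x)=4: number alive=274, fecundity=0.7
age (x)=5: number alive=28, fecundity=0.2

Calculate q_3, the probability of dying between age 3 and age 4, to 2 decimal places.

0.18

lx = nx/n0 = nx/400: 1, 1, 0.9825, 0.835, 0.685, 0.07
q_3 = (l_3 − l_4) / l_3 = (0.835 − 0.685) / 0.835
     = 0.15 / 0.835 = 0.179641… → 0.18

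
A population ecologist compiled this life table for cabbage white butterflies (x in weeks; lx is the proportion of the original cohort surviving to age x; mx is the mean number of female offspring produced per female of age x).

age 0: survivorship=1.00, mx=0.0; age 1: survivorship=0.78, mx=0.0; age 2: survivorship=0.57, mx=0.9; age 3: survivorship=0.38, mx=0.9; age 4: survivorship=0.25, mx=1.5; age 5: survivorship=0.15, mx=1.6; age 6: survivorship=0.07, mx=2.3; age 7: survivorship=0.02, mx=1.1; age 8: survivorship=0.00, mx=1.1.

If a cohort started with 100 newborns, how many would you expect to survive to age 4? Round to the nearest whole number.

25

Expected survivors = N0 · l_4 = 100 × 0.25 = 25 → 25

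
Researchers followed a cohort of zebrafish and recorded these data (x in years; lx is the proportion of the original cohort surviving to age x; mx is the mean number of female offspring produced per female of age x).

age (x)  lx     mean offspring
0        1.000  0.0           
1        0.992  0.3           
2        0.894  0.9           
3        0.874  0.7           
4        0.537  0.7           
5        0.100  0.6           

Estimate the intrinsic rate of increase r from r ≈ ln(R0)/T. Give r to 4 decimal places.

R0 = Σ lx·mx = 0 + 0.2976 + 0.8046 + 0.6118 + 0.3759 + 0.06 = 2.1499
Σ x·lx·mx = 5.5458; T = 5.5458/2.1499 = 2.57956…
r ≈ ln(R0)/T = ln(2.1499)/2.57956… = 0.296725… → 0.2967

0.2967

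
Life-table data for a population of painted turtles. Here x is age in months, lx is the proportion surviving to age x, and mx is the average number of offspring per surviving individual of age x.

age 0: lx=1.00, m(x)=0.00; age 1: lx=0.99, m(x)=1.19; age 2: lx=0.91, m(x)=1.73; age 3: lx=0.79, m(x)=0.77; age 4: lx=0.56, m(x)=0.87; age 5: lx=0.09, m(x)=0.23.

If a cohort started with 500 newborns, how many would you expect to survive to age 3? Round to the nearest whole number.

Expected survivors = N0 · l_3 = 500 × 0.79 = 395 → 395

395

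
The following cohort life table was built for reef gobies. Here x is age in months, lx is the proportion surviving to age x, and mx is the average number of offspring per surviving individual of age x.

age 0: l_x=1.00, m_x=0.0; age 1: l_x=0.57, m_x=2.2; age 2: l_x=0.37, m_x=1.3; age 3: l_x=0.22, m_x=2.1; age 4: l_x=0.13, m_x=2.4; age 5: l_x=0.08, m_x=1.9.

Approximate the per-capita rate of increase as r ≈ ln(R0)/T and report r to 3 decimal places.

0.464

R0 = Σ lx·mx = 0 + 1.254 + 0.481 + 0.462 + 0.312 + 0.152 = 2.661
Σ x·lx·mx = 5.61; T = 5.61/2.661 = 2.10823…
r ≈ ln(R0)/T = ln(2.661)/2.10823… = 0.46423… → 0.464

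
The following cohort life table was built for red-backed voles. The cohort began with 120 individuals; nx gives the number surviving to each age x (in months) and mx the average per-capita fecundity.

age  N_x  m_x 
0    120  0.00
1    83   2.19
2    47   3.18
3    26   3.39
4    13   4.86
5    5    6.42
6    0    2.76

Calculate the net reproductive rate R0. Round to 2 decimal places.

4.29

lx = nx/n0 = nx/120: 1, 0.69167…, 0.39167…, 0.21667…, 0.10833…, 0.04167…, 0
lx·mx by age: 0, 1.51475…, 1.2455…, 0.7345…, 0.5265…, 0.2675…, 0
R0 = Σ lx·mx = 4.28875… → 4.29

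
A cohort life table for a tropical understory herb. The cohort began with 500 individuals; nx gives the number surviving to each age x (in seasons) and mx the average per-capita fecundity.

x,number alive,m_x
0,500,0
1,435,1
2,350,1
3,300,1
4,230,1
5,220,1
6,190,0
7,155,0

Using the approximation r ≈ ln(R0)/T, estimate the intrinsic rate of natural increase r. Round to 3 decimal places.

lx = nx/n0 = nx/500: 1, 0.87, 0.7, 0.6, 0.46, 0.44, 0.38, 0.31
R0 = Σ lx·mx = 0 + 0.87 + 0.7 + 0.6 + 0.46 + 0.44 + 0 + 0 = 3.07
Σ x·lx·mx = 8.11; T = 8.11/3.07 = 2.64169…
r ≈ ln(R0)/T = ln(3.07)/2.64169… = 0.42461… → 0.425

0.425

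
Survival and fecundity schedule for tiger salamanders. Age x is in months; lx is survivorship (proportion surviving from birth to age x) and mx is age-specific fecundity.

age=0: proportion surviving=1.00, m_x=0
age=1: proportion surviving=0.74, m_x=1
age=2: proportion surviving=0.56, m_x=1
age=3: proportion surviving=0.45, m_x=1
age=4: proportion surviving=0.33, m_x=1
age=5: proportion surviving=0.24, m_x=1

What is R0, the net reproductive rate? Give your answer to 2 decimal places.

lx·mx by age: 0, 0.74, 0.56, 0.45, 0.33, 0.24
R0 = Σ lx·mx = 2.32 → 2.32

2.32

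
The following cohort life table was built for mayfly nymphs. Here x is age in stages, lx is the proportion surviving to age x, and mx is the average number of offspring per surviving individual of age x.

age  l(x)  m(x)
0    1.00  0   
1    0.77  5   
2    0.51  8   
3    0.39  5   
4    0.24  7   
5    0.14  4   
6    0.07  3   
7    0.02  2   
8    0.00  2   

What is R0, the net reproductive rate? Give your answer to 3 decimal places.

12.370

lx·mx by age: 0, 3.85, 4.08, 1.95, 1.68, 0.56, 0.21, 0.04, 0
R0 = Σ lx·mx = 12.37 → 12.370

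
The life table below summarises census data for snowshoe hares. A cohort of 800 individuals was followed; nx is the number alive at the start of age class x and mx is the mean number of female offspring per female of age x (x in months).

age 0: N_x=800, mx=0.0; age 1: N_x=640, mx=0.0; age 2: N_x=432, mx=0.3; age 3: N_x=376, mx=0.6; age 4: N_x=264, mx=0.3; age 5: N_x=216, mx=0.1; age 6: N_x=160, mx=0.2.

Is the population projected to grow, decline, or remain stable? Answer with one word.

declining

lx = nx/n0 = nx/800: 1, 0.8, 0.54, 0.47, 0.33, 0.27, 0.2
R0 = Σ lx·mx = 0 + 0 + 0.162 + 0.282 + 0.099 + 0.027 + 0.04 = 0.61
R0 < 1, so the population is declining.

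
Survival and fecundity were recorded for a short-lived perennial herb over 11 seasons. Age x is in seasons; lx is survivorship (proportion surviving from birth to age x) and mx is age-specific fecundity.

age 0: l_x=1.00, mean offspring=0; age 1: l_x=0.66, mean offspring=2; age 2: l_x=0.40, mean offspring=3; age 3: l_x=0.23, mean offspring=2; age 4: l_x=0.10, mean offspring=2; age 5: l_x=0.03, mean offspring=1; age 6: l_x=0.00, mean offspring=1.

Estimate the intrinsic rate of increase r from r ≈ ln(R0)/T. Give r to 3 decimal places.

R0 = Σ lx·mx = 0 + 1.32 + 1.2 + 0.46 + 0.2 + 0.03 + 0 = 3.21
Σ x·lx·mx = 6.05; T = 6.05/3.21 = 1.88474…
r ≈ ln(R0)/T = ln(3.21)/1.88474… = 0.6188… → 0.619

0.619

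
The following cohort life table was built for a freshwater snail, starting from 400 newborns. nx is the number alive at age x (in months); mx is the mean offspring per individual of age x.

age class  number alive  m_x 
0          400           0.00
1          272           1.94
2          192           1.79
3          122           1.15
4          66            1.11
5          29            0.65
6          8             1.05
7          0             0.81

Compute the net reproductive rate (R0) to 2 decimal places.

lx = nx/n0 = nx/400: 1, 0.68, 0.48, 0.305, 0.165, 0.0725, 0.02, 0
lx·mx by age: 0, 1.3192, 0.8592, 0.35075, 0.18315, 0.047125, 0.021, 0
R0 = Σ lx·mx = 2.780425 → 2.78

2.78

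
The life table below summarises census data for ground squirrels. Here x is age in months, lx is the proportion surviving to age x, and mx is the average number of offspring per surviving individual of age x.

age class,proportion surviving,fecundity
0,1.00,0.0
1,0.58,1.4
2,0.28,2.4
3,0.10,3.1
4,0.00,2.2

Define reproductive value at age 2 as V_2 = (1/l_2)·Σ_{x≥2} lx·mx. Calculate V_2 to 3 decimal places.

lx·mx for x ≥ 2: 0.672, 0.31, 0 → sum = 0.982
V_2 = 0.982 / l_2 = 0.982 / 0.28 = 3.507143… → 3.507

3.507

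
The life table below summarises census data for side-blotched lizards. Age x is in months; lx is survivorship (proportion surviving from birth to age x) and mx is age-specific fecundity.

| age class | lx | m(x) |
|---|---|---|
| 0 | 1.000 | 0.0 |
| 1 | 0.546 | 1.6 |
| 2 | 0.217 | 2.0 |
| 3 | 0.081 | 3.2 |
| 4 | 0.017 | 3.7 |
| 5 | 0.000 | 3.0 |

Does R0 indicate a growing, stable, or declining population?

R0 = Σ lx·mx = 0 + 0.8736 + 0.434 + 0.2592 + 0.0629 + 0 = 1.6297
R0 > 1, so the population is growing.

growing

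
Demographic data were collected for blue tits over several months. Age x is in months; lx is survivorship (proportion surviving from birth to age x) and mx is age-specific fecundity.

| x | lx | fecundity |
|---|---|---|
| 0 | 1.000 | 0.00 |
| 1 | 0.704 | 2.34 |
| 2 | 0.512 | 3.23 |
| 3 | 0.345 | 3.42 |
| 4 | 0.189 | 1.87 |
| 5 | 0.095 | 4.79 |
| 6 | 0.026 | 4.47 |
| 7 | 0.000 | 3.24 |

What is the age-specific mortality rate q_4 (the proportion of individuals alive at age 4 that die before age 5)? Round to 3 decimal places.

q_4 = (l_4 − l_5) / l_4 = (0.189 − 0.095) / 0.189
     = 0.094 / 0.189 = 0.497354… → 0.497

0.497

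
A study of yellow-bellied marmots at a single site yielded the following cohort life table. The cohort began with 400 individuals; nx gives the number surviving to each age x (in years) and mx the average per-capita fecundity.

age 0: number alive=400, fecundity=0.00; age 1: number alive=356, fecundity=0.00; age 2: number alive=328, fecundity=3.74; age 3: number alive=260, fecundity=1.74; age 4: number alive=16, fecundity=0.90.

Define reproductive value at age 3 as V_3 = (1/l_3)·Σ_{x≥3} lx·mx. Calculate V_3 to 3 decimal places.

lx = nx/n0 = nx/400: 1, 0.89, 0.82, 0.65, 0.04
lx·mx for x ≥ 3: 1.131, 0.036 → sum = 1.167
V_3 = 1.167 / l_3 = 1.167 / 0.65 = 1.795385… → 1.795

1.795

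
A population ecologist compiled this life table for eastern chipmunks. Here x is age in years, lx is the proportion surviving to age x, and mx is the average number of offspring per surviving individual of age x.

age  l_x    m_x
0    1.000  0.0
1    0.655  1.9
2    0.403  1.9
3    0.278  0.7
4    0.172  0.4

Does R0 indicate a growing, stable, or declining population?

growing

R0 = Σ lx·mx = 0 + 1.2445 + 0.7657 + 0.1946 + 0.0688 = 2.2736
R0 > 1, so the population is growing.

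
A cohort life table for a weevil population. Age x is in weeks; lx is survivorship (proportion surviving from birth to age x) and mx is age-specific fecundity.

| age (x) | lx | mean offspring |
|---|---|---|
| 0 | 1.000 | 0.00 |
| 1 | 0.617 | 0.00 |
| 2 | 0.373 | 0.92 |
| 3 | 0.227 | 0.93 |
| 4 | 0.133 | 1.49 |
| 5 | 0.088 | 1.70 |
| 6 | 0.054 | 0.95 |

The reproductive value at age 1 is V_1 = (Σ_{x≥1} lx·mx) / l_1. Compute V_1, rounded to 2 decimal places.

lx·mx for x ≥ 1: 0, 0.34316, 0.21111, 0.19817, 0.1496, 0.0513 → sum = 0.95334
V_1 = 0.95334 / l_1 = 0.95334 / 0.617 = 1.545122… → 1.55

1.55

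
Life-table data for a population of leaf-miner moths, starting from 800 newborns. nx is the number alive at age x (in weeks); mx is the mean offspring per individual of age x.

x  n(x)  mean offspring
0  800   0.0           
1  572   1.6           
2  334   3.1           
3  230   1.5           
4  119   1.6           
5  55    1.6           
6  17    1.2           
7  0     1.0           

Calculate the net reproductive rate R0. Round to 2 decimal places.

lx = nx/n0 = nx/800: 1, 0.715, 0.4175, 0.2875, 0.14875, 0.06875, 0.02125, 0
lx·mx by age: 0, 1.144, 1.29425, 0.43125, 0.238, 0.11, 0.0255, 0
R0 = Σ lx·mx = 3.243 → 3.24

3.24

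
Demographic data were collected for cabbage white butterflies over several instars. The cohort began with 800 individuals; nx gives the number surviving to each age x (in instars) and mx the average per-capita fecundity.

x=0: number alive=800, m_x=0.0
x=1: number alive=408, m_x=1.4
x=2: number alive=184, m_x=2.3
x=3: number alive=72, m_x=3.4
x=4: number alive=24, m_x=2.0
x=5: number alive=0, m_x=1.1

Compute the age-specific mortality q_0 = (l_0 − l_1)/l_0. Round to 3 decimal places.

lx = nx/n0 = nx/800: 1, 0.51, 0.23, 0.09, 0.03, 0
q_0 = (l_0 − l_1) / l_0 = (1 − 0.51) / 1
     = 0.49 / 1 = 0.49 → 0.490

0.490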